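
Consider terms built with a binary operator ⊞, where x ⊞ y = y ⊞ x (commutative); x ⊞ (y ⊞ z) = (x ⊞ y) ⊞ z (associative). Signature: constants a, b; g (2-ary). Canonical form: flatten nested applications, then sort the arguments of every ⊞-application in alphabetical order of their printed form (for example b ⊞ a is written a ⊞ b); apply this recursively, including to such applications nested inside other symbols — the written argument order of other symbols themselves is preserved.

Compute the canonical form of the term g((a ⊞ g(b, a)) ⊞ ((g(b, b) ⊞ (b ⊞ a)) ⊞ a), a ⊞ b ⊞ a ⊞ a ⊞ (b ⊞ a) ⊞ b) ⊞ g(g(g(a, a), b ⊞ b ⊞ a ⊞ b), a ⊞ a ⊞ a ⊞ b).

Simplify inside:  g((a ⊞ g(b, a)) ⊞ ((g(b, b) ⊞ (b ⊞ a)) ⊞ a), a ⊞ b ⊞ a ⊞ a ⊞ (b ⊞ a) ⊞ b)  →  g(a ⊞ a ⊞ a ⊞ b ⊞ g(b, a) ⊞ g(b, b), a ⊞ a ⊞ a ⊞ a ⊞ b ⊞ b ⊞ b)
Inside:  g(g(g(a, a), b ⊞ b ⊞ a ⊞ b), a ⊞ a ⊞ a ⊞ b)  →  g(g(g(a, a), a ⊞ b ⊞ b ⊞ b), a ⊞ a ⊞ a ⊞ b)
Sort:  g(a ⊞ a ⊞ a ⊞ b ⊞ g(b, a) ⊞ g(b, b), a ⊞ a ⊞ a ⊞ a ⊞ b ⊞ b ⊞ b) ⊞ g(g(g(a, a), a ⊞ b ⊞ b ⊞ b), a ⊞ a ⊞ a ⊞ b)

Answer: g(a ⊞ a ⊞ a ⊞ b ⊞ g(b, a) ⊞ g(b, b), a ⊞ a ⊞ a ⊞ a ⊞ b ⊞ b ⊞ b) ⊞ g(g(g(a, a), a ⊞ b ⊞ b ⊞ b), a ⊞ a ⊞ a ⊞ b)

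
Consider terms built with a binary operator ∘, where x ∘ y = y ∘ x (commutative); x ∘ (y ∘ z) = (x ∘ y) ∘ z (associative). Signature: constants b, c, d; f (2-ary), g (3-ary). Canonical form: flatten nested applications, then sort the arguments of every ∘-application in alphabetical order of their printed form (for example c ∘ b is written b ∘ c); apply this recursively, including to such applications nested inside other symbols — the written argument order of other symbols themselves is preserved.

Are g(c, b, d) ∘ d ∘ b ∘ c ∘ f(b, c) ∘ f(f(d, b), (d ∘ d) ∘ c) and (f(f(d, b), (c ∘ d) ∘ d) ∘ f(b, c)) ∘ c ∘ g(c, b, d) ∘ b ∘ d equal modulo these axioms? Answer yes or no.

Left:  g(c, b, d) ∘ d ∘ b ∘ c ∘ f(b, c) ∘ f(f(d, b), (d ∘ d) ∘ c)
  Inside:  f(f(d, b), (d ∘ d) ∘ c)  →  f(f(d, b), c ∘ d ∘ d)
  Order the arguments:  b ∘ c ∘ d ∘ f(b, c) ∘ f(f(d, b), c ∘ d ∘ d) ∘ g(c, b, d)
Right:  (f(f(d, b), (c ∘ d) ∘ d) ∘ f(b, c)) ∘ c ∘ g(c, b, d) ∘ b ∘ d
  Un-nest:  f(f(d, b), (c ∘ d) ∘ d) ∘ f(b, c) ∘ c ∘ g(c, b, d) ∘ b ∘ d
  Simplify inside:  f(f(d, b), (c ∘ d) ∘ d)  →  f(f(d, b), c ∘ d ∘ d)
  Sort:  b ∘ c ∘ d ∘ f(b, c) ∘ f(f(d, b), c ∘ d ∘ d) ∘ g(c, b, d)

Answer: yes — both canonical forms are b ∘ c ∘ d ∘ f(b, c) ∘ f(f(d, b), c ∘ d ∘ d) ∘ g(c, b, d)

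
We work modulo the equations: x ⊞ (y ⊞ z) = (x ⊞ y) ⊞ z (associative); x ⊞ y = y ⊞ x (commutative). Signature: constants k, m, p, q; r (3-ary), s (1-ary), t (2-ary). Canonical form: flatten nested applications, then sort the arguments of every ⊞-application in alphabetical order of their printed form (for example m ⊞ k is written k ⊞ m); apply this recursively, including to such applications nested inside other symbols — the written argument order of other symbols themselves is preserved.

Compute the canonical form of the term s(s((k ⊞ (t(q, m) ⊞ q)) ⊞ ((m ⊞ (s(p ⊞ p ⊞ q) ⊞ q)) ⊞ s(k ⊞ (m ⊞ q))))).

Answer: s(s(k ⊞ m ⊞ q ⊞ q ⊞ s(k ⊞ m ⊞ q) ⊞ s(p ⊞ p ⊞ q) ⊞ t(q, m)))

Derivation:
Focus inside:  (k ⊞ (t(q, m) ⊞ q)) ⊞ ((m ⊞ (s(p ⊞ p ⊞ q) ⊞ q)) ⊞ s(k ⊞ (m ⊞ q)))
Merge nested applications:  k ⊞ t(q, m) ⊞ q ⊞ m ⊞ s(p ⊞ p ⊞ q) ⊞ q ⊞ s(k ⊞ (m ⊞ q))
Canonicalize subterm:  s(k ⊞ (m ⊞ q))  →  s(k ⊞ m ⊞ q)
Order the arguments:  k ⊞ m ⊞ q ⊞ q ⊞ s(k ⊞ m ⊞ q) ⊞ s(p ⊞ p ⊞ q) ⊞ t(q, m)
Put back:  s(s(k ⊞ m ⊞ q ⊞ q ⊞ s(k ⊞ m ⊞ q) ⊞ s(p ⊞ p ⊞ q) ⊞ t(q, m)))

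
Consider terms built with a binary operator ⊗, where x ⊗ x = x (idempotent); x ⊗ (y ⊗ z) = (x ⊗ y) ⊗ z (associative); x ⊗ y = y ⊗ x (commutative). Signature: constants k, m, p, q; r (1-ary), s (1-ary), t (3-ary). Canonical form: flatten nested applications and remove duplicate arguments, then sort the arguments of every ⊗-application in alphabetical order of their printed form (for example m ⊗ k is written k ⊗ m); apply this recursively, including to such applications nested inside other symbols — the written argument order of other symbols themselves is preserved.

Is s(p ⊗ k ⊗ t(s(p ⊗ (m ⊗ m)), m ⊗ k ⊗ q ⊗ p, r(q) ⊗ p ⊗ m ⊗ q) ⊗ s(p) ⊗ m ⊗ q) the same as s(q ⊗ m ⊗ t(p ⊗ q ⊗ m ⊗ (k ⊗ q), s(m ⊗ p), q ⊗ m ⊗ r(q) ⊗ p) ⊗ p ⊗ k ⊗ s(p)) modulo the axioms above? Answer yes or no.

Answer: no — s(k ⊗ m ⊗ p ⊗ q ⊗ s(p) ⊗ t(s(m ⊗ p), k ⊗ m ⊗ p ⊗ q, m ⊗ p ⊗ q ⊗ r(q))) vs s(k ⊗ m ⊗ p ⊗ q ⊗ s(p) ⊗ t(k ⊗ m ⊗ p ⊗ q, s(m ⊗ p), m ⊗ p ⊗ q ⊗ r(q)))

Derivation:
Left:  s(p ⊗ k ⊗ t(s(p ⊗ (m ⊗ m)), m ⊗ k ⊗ q ⊗ p, r(q) ⊗ p ⊗ m ⊗ q) ⊗ s(p) ⊗ m ⊗ q)
  Work inside:  p ⊗ k ⊗ t(s(p ⊗ (m ⊗ m)), m ⊗ k ⊗ q ⊗ p, r(q) ⊗ p ⊗ m ⊗ q) ⊗ s(p) ⊗ m ⊗ q
  Canonicalize subterm:  t(s(p ⊗ (m ⊗ m)), m ⊗ k ⊗ q ⊗ p, r(q) ⊗ p ⊗ m ⊗ q)  →  t(s(m ⊗ p), k ⊗ m ⊗ p ⊗ q, m ⊗ p ⊗ q ⊗ r(q))
  Sort arguments:  k ⊗ m ⊗ p ⊗ q ⊗ s(p) ⊗ t(s(m ⊗ p), k ⊗ m ⊗ p ⊗ q, m ⊗ p ⊗ q ⊗ r(q))
  Rebuild:  s(k ⊗ m ⊗ p ⊗ q ⊗ s(p) ⊗ t(s(m ⊗ p), k ⊗ m ⊗ p ⊗ q, m ⊗ p ⊗ q ⊗ r(q)))
Right:  s(q ⊗ m ⊗ t(p ⊗ q ⊗ m ⊗ (k ⊗ q), s(m ⊗ p), q ⊗ m ⊗ r(q) ⊗ p) ⊗ p ⊗ k ⊗ s(p))
  Work inside:  q ⊗ m ⊗ t(p ⊗ q ⊗ m ⊗ (k ⊗ q), s(m ⊗ p), q ⊗ m ⊗ r(q) ⊗ p) ⊗ p ⊗ k ⊗ s(p)
  Canonicalize subterm:  t(p ⊗ q ⊗ m ⊗ (k ⊗ q), s(m ⊗ p), q ⊗ m ⊗ r(q) ⊗ p)  →  t(k ⊗ m ⊗ p ⊗ q, s(m ⊗ p), m ⊗ p ⊗ q ⊗ r(q))
  Order the arguments:  k ⊗ m ⊗ p ⊗ q ⊗ s(p) ⊗ t(k ⊗ m ⊗ p ⊗ q, s(m ⊗ p), m ⊗ p ⊗ q ⊗ r(q))
  Rebuild:  s(k ⊗ m ⊗ p ⊗ q ⊗ s(p) ⊗ t(k ⊗ m ⊗ p ⊗ q, s(m ⊗ p), m ⊗ p ⊗ q ⊗ r(q)))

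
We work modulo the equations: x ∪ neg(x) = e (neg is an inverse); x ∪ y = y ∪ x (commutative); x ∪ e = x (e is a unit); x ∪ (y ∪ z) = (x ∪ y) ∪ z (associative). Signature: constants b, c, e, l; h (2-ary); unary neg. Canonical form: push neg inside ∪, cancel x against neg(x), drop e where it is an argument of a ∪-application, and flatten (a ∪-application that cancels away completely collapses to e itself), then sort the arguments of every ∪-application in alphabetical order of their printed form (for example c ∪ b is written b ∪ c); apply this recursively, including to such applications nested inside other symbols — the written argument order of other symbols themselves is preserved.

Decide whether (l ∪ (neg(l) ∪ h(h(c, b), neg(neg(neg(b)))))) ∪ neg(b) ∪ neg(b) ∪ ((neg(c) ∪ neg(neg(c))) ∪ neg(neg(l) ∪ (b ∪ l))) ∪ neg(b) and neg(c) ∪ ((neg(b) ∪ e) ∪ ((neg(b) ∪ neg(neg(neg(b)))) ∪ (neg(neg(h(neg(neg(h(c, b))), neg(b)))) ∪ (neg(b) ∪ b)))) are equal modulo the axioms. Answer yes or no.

Answer: no — h(h(c, b), neg(b)) ∪ neg(b) ∪ neg(b) ∪ neg(b) ∪ neg(b) vs h(h(c, b), neg(b)) ∪ neg(b) ∪ neg(b) ∪ neg(b) ∪ neg(c)

Derivation:
Left:  (l ∪ (neg(l) ∪ h(h(c, b), neg(neg(neg(b)))))) ∪ neg(b) ∪ neg(b) ∪ ((neg(c) ∪ neg(neg(c))) ∪ neg(neg(l) ∪ (b ∪ l))) ∪ neg(b)
  Push neg inside:  distribute neg over ∪ and collapse double neg
  Inverses cancel:  l cancels; c cancels
  Collect:  h(h(c, b), neg(b)) ∪ neg(b) ∪ neg(b) ∪ neg(b) ∪ neg(b)
Right:  neg(c) ∪ ((neg(b) ∪ e) ∪ ((neg(b) ∪ neg(neg(neg(b)))) ∪ (neg(neg(h(neg(neg(h(c, b))), neg(b)))) ∪ (neg(b) ∪ b))))
  Push neg inside:  distribute neg over ∪ and collapse double neg
  Collect:  neg(c) ∪ neg(b) ∪ neg(b) ∪ neg(b) ∪ h(h(c, b), neg(b))
  Order the arguments:  h(h(c, b), neg(b)) ∪ neg(b) ∪ neg(b) ∪ neg(b) ∪ neg(c)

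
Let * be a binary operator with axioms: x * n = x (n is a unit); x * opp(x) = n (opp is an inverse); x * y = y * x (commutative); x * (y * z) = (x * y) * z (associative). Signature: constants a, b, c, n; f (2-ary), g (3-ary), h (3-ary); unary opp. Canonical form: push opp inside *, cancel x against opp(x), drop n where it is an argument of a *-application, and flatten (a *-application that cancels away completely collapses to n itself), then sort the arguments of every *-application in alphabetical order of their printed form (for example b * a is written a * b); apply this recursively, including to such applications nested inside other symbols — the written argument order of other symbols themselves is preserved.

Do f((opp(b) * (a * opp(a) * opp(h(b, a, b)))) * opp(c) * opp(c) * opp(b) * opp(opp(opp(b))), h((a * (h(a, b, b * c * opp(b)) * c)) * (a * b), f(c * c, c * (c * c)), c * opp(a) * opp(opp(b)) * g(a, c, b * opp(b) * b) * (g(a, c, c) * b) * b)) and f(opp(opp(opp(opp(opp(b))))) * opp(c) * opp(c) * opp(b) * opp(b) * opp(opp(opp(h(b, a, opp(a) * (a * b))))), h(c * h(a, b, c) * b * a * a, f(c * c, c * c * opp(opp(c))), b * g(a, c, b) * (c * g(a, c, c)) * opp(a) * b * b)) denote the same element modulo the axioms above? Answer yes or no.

Left:  f((opp(b) * (a * opp(a) * opp(h(b, a, b)))) * opp(c) * opp(c) * opp(b) * opp(opp(opp(b))), h((a * (h(a, b, b * c * opp(b)) * c)) * (a * b), f(c * c, c * (c * c)), c * opp(a) * opp(opp(b)) * g(a, c, b * opp(b) * b) * (g(a, c, c) * b) * b))
  Descend into:  (opp(b) * (a * opp(a) * opp(h(b, a, b)))) * opp(c) * opp(c) * opp(b) * opp(opp(opp(b)))
  Push opp inside:  distribute opp over * and collapse double opp
  Inverses cancel:  a cancels
  Collect:  opp(b) * opp(b) * opp(b) * opp(h(b, a, b)) * opp(c) * opp(c)
  Sort:  opp(b) * opp(b) * opp(b) * opp(c) * opp(c) * opp(h(b, a, b))
  Put back:  f(opp(b) * opp(b) * opp(b) * opp(c) * opp(c) * opp(h(b, a, b)), h(a * a * b * c * h(a, b, c), f(c * c, c * c * c), b * b * b * c * g(a, c, b) * g(a, c, c) * opp(a)))
Right:  f(opp(opp(opp(opp(opp(b))))) * opp(c) * opp(c) * opp(b) * opp(b) * opp(opp(opp(h(b, a, opp(a) * (a * b))))), h(c * h(a, b, c) * b * a * a, f(c * c, c * c * opp(opp(c))), b * g(a, c, b) * (c * g(a, c, c)) * opp(a) * b * b))
  Descend into:  opp(opp(opp(opp(opp(b))))) * opp(c) * opp(c) * opp(b) * opp(b) * opp(opp(opp(h(b, a, opp(a) * (a * b)))))
  Push opp inside:  distribute opp over * and collapse double opp
  Combine occurrences:  opp(b) * opp(b) * opp(b) * opp(c) * opp(c) * opp(h(b, a, b))
  Reassemble:  f(opp(b) * opp(b) * opp(b) * opp(c) * opp(c) * opp(h(b, a, b)), h(a * a * b * c * h(a, b, c), f(c * c, c * c * c), b * b * b * c * g(a, c, b) * g(a, c, c) * opp(a)))

Answer: yes — both canonical forms are f(opp(b) * opp(b) * opp(b) * opp(c) * opp(c) * opp(h(b, a, b)), h(a * a * b * c * h(a, b, c), f(c * c, c * c * c), b * b * b * c * g(a, c, b) * g(a, c, c) * opp(a)))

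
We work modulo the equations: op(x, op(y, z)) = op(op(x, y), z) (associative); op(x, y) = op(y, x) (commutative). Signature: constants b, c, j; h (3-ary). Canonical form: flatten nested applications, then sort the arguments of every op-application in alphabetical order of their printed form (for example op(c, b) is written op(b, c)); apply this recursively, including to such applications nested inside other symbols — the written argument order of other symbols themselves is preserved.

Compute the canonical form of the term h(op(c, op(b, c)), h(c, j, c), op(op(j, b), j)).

Answer: h(op(b, c, c), h(c, j, c), op(b, j, j))

Derivation:
Work inside:  op(op(j, b), j)
Merge nested applications:  op(j, b, j)
Sort:  op(b, j, j)
Reassemble:  h(op(b, c, c), h(c, j, c), op(b, j, j))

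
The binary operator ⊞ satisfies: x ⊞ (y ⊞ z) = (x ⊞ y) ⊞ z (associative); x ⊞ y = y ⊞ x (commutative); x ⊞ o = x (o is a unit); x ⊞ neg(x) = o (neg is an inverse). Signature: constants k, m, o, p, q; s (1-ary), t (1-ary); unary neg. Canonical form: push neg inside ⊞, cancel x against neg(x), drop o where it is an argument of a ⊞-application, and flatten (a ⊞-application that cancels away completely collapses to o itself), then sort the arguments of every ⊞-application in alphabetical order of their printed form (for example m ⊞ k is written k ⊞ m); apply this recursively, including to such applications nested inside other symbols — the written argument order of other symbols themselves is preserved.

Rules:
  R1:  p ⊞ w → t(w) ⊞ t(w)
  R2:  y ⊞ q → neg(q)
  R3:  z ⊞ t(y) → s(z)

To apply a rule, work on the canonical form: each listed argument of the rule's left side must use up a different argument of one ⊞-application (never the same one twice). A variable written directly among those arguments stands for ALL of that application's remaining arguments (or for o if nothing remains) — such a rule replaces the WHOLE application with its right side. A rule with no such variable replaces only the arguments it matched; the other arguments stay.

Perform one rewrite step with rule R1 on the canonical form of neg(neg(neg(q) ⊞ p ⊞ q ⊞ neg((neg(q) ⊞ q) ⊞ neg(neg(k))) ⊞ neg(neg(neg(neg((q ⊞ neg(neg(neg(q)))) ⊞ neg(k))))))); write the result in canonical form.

Canonical form:  neg(k) ⊞ neg(k) ⊞ p
R1 matches:  uses p;  w := neg(k) ⊞ neg(k)
The extension variable absorbs all remaining arguments, so the whole application is rewritten.
Giving:  t(neg(k) ⊞ neg(k)) ⊞ t(neg(k) ⊞ neg(k))

Answer: t(neg(k) ⊞ neg(k)) ⊞ t(neg(k) ⊞ neg(k))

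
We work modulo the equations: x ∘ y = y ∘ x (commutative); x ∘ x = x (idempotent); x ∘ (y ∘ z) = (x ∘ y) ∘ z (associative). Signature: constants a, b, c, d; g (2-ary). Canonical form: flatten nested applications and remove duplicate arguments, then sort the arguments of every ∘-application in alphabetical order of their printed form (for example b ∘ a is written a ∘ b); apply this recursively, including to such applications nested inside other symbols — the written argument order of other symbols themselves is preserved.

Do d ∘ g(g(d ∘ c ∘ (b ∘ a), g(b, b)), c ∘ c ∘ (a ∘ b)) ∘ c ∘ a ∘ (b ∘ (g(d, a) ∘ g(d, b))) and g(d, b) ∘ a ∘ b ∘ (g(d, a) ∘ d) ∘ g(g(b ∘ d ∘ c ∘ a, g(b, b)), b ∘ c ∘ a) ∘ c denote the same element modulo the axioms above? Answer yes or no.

Answer: yes — both canonical forms are a ∘ b ∘ c ∘ d ∘ g(d, a) ∘ g(d, b) ∘ g(g(a ∘ b ∘ c ∘ d, g(b, b)), a ∘ b ∘ c)

Derivation:
Left:  d ∘ g(g(d ∘ c ∘ (b ∘ a), g(b, b)), c ∘ c ∘ (a ∘ b)) ∘ c ∘ a ∘ (b ∘ (g(d, a) ∘ g(d, b)))
  Flatten:  d ∘ g(g(d ∘ c ∘ (b ∘ a), g(b, b)), c ∘ c ∘ (a ∘ b)) ∘ c ∘ a ∘ b ∘ g(d, a) ∘ g(d, b)
  Simplify inside:  g(g(d ∘ c ∘ (b ∘ a), g(b, b)), c ∘ c ∘ (a ∘ b))  →  g(g(a ∘ b ∘ c ∘ d, g(b, b)), a ∘ b ∘ c)
  Sort arguments:  a ∘ b ∘ c ∘ d ∘ g(d, a) ∘ g(d, b) ∘ g(g(a ∘ b ∘ c ∘ d, g(b, b)), a ∘ b ∘ c)
Right:  g(d, b) ∘ a ∘ b ∘ (g(d, a) ∘ d) ∘ g(g(b ∘ d ∘ c ∘ a, g(b, b)), b ∘ c ∘ a) ∘ c
  Un-nest:  g(d, b) ∘ a ∘ b ∘ g(d, a) ∘ d ∘ g(g(b ∘ d ∘ c ∘ a, g(b, b)), b ∘ c ∘ a) ∘ c
  Simplify inside:  g(g(b ∘ d ∘ c ∘ a, g(b, b)), b ∘ c ∘ a)  →  g(g(a ∘ b ∘ c ∘ d, g(b, b)), a ∘ b ∘ c)
  Sort arguments:  a ∘ b ∘ c ∘ d ∘ g(d, a) ∘ g(d, b) ∘ g(g(a ∘ b ∘ c ∘ d, g(b, b)), a ∘ b ∘ c)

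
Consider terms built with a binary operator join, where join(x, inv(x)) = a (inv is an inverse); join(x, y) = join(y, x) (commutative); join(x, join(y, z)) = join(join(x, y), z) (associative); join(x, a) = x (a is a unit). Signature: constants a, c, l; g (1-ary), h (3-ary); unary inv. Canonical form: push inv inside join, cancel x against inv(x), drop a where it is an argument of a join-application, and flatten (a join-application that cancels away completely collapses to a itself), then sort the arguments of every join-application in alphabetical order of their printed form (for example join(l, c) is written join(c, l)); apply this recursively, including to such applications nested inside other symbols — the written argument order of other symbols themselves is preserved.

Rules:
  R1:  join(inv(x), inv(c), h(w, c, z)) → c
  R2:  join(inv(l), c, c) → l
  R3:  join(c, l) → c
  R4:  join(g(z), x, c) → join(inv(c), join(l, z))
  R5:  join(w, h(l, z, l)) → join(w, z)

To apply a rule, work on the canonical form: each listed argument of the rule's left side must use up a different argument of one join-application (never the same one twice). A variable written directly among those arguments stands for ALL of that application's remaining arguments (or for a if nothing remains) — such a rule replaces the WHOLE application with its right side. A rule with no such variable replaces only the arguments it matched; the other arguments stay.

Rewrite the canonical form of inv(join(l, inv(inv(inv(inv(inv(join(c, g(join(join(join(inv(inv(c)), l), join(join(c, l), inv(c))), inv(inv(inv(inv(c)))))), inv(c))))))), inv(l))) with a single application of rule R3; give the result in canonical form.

Answer: g(join(c, c, l))

Derivation:
Canonical form:  g(join(c, c, l, l))
Apply R3:  consuming c, l
Result:  g(join(c, c, l))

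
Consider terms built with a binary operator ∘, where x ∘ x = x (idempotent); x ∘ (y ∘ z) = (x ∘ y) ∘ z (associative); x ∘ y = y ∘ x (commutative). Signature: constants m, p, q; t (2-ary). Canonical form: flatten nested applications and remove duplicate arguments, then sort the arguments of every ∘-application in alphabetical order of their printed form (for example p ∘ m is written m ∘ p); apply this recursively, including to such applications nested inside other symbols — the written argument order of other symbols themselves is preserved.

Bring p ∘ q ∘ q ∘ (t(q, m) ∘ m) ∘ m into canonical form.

Merge nested applications:  p ∘ q ∘ q ∘ t(q, m) ∘ m ∘ m
Idempotence:  drop duplicate q, m
Sort arguments:  m ∘ p ∘ q ∘ t(q, m)

Answer: m ∘ p ∘ q ∘ t(q, m)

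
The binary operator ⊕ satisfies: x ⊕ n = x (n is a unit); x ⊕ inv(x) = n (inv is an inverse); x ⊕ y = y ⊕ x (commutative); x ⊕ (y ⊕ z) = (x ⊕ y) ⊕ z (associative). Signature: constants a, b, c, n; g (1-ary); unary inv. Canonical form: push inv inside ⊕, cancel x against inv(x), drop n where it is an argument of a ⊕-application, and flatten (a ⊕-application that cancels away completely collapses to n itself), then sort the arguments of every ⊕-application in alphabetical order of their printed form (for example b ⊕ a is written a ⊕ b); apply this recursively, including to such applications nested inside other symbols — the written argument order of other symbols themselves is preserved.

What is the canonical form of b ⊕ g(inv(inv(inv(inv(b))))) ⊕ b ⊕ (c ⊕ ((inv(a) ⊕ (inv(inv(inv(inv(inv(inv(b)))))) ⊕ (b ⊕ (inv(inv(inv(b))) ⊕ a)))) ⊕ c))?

Answer: b ⊕ b ⊕ b ⊕ c ⊕ c ⊕ g(b)

Derivation:
Push inv inside:  distribute inv over ⊕ and collapse double inv
Cancel:  a cancels
Collect terms:  b ⊕ b ⊕ b ⊕ g(b) ⊕ c ⊕ c
Order the arguments:  b ⊕ b ⊕ b ⊕ c ⊕ c ⊕ g(b)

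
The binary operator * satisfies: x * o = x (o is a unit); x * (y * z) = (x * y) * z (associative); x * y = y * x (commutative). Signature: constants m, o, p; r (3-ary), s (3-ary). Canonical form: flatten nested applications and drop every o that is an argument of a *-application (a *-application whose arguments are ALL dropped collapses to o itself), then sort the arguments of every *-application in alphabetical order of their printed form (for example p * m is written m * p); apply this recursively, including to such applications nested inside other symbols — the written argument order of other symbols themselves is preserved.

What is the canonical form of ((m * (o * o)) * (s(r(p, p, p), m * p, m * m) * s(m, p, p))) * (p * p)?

Answer: m * p * p * s(m, p, p) * s(r(p, p, p), m * p, m * m)

Derivation:
Flatten:  m * o * o * s(r(p, p, p), m * p, m * m) * s(m, p, p) * p * p
Unit:  drop o (×2)
Sort arguments:  m * p * p * s(m, p, p) * s(r(p, p, p), m * p, m * m)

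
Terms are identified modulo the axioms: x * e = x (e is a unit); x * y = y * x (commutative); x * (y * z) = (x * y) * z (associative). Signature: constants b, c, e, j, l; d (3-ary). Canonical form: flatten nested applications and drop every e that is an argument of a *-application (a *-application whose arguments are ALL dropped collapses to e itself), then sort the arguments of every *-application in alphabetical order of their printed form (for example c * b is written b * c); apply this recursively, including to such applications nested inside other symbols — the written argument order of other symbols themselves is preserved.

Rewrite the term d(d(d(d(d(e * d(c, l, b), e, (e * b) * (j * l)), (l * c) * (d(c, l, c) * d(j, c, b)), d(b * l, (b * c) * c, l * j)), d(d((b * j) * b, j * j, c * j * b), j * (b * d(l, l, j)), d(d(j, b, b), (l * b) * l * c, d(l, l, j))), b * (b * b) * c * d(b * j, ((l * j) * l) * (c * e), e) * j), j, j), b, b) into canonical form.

Answer: d(d(d(d(d(d(c, l, b), e, b * j * l), c * d(c, l, c) * d(j, c, b) * l, d(b * l, b * c * c, j * l)), d(d(b * b * j, j * j, b * c * j), b * d(l, l, j) * j, d(d(j, b, b), b * c * l * l, d(l, l, j))), b * b * b * c * d(b * j, c * j * l * l, e) * j), j, j), b, b)

Derivation:
Work inside:  b * (b * b) * c * d(b * j, ((l * j) * l) * (c * e), e) * j
Flatten:  b * b * b * c * d(b * j, ((l * j) * l) * (c * e), e) * j
Canonicalize subterm:  d(b * j, ((l * j) * l) * (c * e), e)  →  d(b * j, c * j * l * l, e)
Sort arguments:  b * b * b * c * d(b * j, c * j * l * l, e) * j
Put back:  d(d(d(d(d(d(c, l, b), e, b * j * l), c * d(c, l, c) * d(j, c, b) * l, d(b * l, b * c * c, j * l)), d(d(b * b * j, j * j, b * c * j), b * d(l, l, j) * j, d(d(j, b, b), b * c * l * l, d(l, l, j))), b * b * b * c * d(b * j, c * j * l * l, e) * j), j, j), b, b)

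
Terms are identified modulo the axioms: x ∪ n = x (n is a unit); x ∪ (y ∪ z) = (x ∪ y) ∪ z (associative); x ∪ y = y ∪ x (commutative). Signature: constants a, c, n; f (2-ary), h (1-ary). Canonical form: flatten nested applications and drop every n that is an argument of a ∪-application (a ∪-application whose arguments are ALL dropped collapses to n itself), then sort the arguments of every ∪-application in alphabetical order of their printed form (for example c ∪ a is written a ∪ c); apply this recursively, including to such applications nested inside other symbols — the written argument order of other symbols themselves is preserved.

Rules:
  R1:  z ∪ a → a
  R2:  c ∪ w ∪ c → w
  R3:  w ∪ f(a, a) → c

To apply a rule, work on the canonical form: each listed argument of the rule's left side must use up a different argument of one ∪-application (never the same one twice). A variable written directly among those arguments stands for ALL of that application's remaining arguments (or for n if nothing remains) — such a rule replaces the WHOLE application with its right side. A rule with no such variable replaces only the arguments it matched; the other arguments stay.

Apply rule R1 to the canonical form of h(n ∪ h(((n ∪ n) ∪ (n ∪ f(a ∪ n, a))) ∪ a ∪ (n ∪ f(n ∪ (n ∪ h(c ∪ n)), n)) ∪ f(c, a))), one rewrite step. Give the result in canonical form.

Answer: h(h(a))

Derivation:
Canonical form:  h(h(a ∪ f(a, a) ∪ f(c, a) ∪ f(h(c), n)))
R1 matches:  uses a;  z := f(a, a) ∪ f(c, a) ∪ f(h(c), n)
The extension variable absorbs all remaining arguments, so the whole application is rewritten.
Result:  h(h(a))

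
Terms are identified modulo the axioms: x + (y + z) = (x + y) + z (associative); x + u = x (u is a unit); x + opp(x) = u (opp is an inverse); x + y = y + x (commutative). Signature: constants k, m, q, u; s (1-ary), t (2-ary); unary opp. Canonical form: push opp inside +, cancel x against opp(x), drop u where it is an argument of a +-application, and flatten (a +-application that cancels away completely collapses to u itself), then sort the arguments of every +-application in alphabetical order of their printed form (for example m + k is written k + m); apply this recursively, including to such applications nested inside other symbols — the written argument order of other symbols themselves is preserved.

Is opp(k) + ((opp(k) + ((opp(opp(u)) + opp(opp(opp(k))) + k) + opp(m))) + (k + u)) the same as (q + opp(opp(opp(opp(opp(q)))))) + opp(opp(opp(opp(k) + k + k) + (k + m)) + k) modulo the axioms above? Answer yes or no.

Left:  opp(k) + ((opp(k) + ((opp(opp(u)) + opp(opp(opp(k))) + k) + opp(m))) + (k + u))
  Push opp inside:  distribute opp over + and collapse double opp
  Combine occurrences:  opp(k) + opp(m)
Right:  (q + opp(opp(opp(opp(opp(q)))))) + opp(opp(opp(opp(k) + k + k) + (k + m)) + k)
  Push opp inside:  distribute opp over + and collapse double opp
  Inverses cancel:  q cancels
  Collect terms:  opp(k) + m
  Order the arguments:  m + opp(k)

Answer: no — opp(k) + opp(m) vs m + opp(k)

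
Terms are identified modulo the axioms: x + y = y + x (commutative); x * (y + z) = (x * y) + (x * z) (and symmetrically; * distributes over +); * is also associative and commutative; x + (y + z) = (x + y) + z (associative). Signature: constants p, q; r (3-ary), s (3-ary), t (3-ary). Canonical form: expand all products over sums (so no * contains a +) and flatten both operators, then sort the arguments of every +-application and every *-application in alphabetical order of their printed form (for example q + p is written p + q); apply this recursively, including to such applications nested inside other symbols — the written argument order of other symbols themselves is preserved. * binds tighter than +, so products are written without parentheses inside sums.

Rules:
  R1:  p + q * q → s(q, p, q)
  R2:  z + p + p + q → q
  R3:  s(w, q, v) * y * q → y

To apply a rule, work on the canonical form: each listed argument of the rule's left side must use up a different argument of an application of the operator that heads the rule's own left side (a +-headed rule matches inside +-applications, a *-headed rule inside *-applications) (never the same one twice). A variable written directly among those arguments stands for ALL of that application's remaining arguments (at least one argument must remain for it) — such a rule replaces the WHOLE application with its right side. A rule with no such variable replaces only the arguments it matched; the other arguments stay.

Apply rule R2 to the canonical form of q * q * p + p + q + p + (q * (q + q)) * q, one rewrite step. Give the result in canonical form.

Answer: q

Derivation:
Canonical form:  p + p + p * q * q + q + q * q * q + q * q * q
Match R2:  consume p, p, q;  z := p * q * q + q * q * q + q * q * q
The extension variable absorbs all remaining arguments, so the whole application is rewritten.
Giving:  q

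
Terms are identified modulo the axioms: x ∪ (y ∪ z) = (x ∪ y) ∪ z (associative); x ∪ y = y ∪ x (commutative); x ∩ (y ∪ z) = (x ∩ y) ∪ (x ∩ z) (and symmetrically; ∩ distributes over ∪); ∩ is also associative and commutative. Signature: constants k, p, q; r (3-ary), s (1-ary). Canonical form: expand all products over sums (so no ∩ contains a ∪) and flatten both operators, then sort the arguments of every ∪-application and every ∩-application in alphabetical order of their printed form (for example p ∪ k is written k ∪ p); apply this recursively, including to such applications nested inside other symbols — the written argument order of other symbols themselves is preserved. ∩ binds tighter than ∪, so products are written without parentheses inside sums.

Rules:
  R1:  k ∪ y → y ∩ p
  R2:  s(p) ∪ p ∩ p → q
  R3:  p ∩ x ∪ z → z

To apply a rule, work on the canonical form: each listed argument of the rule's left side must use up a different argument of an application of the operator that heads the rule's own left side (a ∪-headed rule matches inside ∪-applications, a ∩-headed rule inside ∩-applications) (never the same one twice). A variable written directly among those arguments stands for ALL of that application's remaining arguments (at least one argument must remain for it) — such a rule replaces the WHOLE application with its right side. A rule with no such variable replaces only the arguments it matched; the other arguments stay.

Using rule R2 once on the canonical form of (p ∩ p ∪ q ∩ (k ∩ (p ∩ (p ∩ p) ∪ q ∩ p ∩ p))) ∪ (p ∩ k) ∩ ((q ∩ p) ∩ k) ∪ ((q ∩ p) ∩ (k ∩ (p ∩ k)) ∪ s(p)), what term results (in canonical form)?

Answer: k ∩ k ∩ p ∩ p ∩ q ∪ k ∩ k ∩ p ∩ p ∩ q ∪ k ∩ p ∩ p ∩ p ∩ q ∪ k ∩ p ∩ p ∩ q ∩ q ∪ q

Derivation:
Canonical form:  k ∩ k ∩ p ∩ p ∩ q ∪ k ∩ k ∩ p ∩ p ∩ q ∪ k ∩ p ∩ p ∩ p ∩ q ∪ k ∩ p ∩ p ∩ q ∩ q ∪ p ∩ p ∪ s(p)
R2 matches:  uses p ∩ p, s(p)
New term:  k ∩ k ∩ p ∩ p ∩ q ∪ k ∩ k ∩ p ∩ p ∩ q ∪ k ∩ p ∩ p ∩ p ∩ q ∪ k ∩ p ∩ p ∩ q ∩ q ∪ q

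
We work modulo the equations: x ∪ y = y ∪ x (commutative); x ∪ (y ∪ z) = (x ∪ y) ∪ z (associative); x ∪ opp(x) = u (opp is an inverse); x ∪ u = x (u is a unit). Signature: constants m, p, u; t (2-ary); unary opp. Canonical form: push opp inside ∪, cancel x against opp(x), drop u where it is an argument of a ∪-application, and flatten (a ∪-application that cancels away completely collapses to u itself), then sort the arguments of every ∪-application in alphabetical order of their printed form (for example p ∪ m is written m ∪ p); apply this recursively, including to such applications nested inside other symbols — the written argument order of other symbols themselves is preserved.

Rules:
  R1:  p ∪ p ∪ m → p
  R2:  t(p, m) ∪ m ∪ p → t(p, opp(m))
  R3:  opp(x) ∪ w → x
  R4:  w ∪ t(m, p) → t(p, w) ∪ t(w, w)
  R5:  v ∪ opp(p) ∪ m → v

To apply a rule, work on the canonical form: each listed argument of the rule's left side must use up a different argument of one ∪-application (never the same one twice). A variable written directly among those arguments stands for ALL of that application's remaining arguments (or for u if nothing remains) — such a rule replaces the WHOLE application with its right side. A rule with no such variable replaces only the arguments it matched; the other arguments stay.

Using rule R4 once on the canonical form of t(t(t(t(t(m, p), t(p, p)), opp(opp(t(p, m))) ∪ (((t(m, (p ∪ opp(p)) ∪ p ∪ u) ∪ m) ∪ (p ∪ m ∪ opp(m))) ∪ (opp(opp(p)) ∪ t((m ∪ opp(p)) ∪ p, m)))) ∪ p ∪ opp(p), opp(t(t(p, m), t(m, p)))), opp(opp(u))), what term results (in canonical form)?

Canonical form:  t(t(t(t(t(m, p), t(p, p)), m ∪ p ∪ p ∪ t(m, m) ∪ t(m, p) ∪ t(p, m)), opp(t(t(p, m), t(m, p)))), u)
R4 matches:  uses t(m, p);  w := m ∪ p ∪ p ∪ t(m, m) ∪ t(p, m)
The variable takes the whole remainder — replace the entire application.
New term:  t(t(t(t(t(m, p), t(p, p)), t(m ∪ p ∪ p ∪ t(m, m) ∪ t(p, m), m ∪ p ∪ p ∪ t(m, m) ∪ t(p, m)) ∪ t(p, m ∪ p ∪ p ∪ t(m, m) ∪ t(p, m))), opp(t(t(p, m), t(m, p)))), u)

Answer: t(t(t(t(t(m, p), t(p, p)), t(m ∪ p ∪ p ∪ t(m, m) ∪ t(p, m), m ∪ p ∪ p ∪ t(m, m) ∪ t(p, m)) ∪ t(p, m ∪ p ∪ p ∪ t(m, m) ∪ t(p, m))), opp(t(t(p, m), t(m, p)))), u)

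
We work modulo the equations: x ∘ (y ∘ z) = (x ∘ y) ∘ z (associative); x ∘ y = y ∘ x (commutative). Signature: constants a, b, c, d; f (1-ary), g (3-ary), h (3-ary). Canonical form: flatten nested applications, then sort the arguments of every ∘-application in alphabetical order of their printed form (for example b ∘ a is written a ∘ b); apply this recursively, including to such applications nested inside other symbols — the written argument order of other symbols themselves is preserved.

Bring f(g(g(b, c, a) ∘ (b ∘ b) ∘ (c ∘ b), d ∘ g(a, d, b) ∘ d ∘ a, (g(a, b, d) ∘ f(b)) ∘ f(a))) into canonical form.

Focus inside:  g(b, c, a) ∘ (b ∘ b) ∘ (c ∘ b)
Un-nest:  g(b, c, a) ∘ b ∘ b ∘ c ∘ b
Sort:  b ∘ b ∘ b ∘ c ∘ g(b, c, a)
Reassemble:  f(g(b ∘ b ∘ b ∘ c ∘ g(b, c, a), a ∘ d ∘ d ∘ g(a, d, b), f(a) ∘ f(b) ∘ g(a, b, d)))

Answer: f(g(b ∘ b ∘ b ∘ c ∘ g(b, c, a), a ∘ d ∘ d ∘ g(a, d, b), f(a) ∘ f(b) ∘ g(a, b, d)))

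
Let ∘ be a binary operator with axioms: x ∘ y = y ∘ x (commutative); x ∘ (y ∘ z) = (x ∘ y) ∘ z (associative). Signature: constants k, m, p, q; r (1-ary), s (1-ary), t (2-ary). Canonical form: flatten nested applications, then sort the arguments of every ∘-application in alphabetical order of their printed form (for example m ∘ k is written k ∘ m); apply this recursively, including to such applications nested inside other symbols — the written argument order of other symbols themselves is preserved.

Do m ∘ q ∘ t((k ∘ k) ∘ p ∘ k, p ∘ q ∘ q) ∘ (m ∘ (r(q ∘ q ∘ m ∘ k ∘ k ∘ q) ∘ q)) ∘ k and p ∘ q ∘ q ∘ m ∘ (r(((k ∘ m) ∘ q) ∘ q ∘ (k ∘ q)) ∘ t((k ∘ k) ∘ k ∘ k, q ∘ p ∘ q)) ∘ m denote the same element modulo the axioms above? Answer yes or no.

Left:  m ∘ q ∘ t((k ∘ k) ∘ p ∘ k, p ∘ q ∘ q) ∘ (m ∘ (r(q ∘ q ∘ m ∘ k ∘ k ∘ q) ∘ q)) ∘ k
  Merge nested applications:  m ∘ q ∘ t((k ∘ k) ∘ p ∘ k, p ∘ q ∘ q) ∘ m ∘ r(q ∘ q ∘ m ∘ k ∘ k ∘ q) ∘ q ∘ k
  Simplify inside:  t((k ∘ k) ∘ p ∘ k, p ∘ q ∘ q)  →  t(k ∘ k ∘ k ∘ p, p ∘ q ∘ q)
  Inside:  r(q ∘ q ∘ m ∘ k ∘ k ∘ q)  →  r(k ∘ k ∘ m ∘ q ∘ q ∘ q)
  Order the arguments:  k ∘ m ∘ m ∘ q ∘ q ∘ r(k ∘ k ∘ m ∘ q ∘ q ∘ q) ∘ t(k ∘ k ∘ k ∘ p, p ∘ q ∘ q)
Right:  p ∘ q ∘ q ∘ m ∘ (r(((k ∘ m) ∘ q) ∘ q ∘ (k ∘ q)) ∘ t((k ∘ k) ∘ k ∘ k, q ∘ p ∘ q)) ∘ m
  Merge nested applications:  p ∘ q ∘ q ∘ m ∘ r(((k ∘ m) ∘ q) ∘ q ∘ (k ∘ q)) ∘ t((k ∘ k) ∘ k ∘ k, q ∘ p ∘ q) ∘ m
  Simplify inside:  r(((k ∘ m) ∘ q) ∘ q ∘ (k ∘ q))  →  r(k ∘ k ∘ m ∘ q ∘ q ∘ q)
  Inside:  t((k ∘ k) ∘ k ∘ k, q ∘ p ∘ q)  →  t(k ∘ k ∘ k ∘ k, p ∘ q ∘ q)
  Sort:  m ∘ m ∘ p ∘ q ∘ q ∘ r(k ∘ k ∘ m ∘ q ∘ q ∘ q) ∘ t(k ∘ k ∘ k ∘ k, p ∘ q ∘ q)

Answer: no — k ∘ m ∘ m ∘ q ∘ q ∘ r(k ∘ k ∘ m ∘ q ∘ q ∘ q) ∘ t(k ∘ k ∘ k ∘ p, p ∘ q ∘ q) vs m ∘ m ∘ p ∘ q ∘ q ∘ r(k ∘ k ∘ m ∘ q ∘ q ∘ q) ∘ t(k ∘ k ∘ k ∘ k, p ∘ q ∘ q)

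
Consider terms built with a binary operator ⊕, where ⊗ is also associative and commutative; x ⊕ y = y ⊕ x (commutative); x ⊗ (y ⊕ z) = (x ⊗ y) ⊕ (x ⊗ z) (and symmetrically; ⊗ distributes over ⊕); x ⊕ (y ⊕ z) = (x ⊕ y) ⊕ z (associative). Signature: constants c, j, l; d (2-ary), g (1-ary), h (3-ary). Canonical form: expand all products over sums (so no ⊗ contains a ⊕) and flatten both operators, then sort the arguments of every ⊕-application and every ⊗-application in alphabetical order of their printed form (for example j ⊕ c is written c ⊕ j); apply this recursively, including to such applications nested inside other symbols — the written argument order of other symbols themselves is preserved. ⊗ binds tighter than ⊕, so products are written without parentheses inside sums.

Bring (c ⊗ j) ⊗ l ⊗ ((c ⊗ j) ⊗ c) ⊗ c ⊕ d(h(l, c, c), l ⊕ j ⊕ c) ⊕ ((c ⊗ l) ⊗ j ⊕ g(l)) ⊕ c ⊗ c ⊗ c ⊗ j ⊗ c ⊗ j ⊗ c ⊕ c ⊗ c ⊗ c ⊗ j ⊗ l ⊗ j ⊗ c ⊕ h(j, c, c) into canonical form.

Un-nest:  c ⊗ c ⊗ c ⊗ c ⊗ j ⊗ j ⊗ l ⊕ d(h(l, c, c), c ⊕ j ⊕ l) ⊕ c ⊗ j ⊗ l ⊕ g(l) ⊕ c ⊗ c ⊗ c ⊗ c ⊗ c ⊗ j ⊗ j ⊕ c ⊗ c ⊗ c ⊗ c ⊗ j ⊗ j ⊗ l ⊕ h(j, c, c)
Sort:  c ⊗ c ⊗ c ⊗ c ⊗ c ⊗ j ⊗ j ⊕ c ⊗ c ⊗ c ⊗ c ⊗ j ⊗ j ⊗ l ⊕ c ⊗ c ⊗ c ⊗ c ⊗ j ⊗ j ⊗ l ⊕ c ⊗ j ⊗ l ⊕ d(h(l, c, c), c ⊕ j ⊕ l) ⊕ g(l) ⊕ h(j, c, c)

Answer: c ⊗ c ⊗ c ⊗ c ⊗ c ⊗ j ⊗ j ⊕ c ⊗ c ⊗ c ⊗ c ⊗ j ⊗ j ⊗ l ⊕ c ⊗ c ⊗ c ⊗ c ⊗ j ⊗ j ⊗ l ⊕ c ⊗ j ⊗ l ⊕ d(h(l, c, c), c ⊕ j ⊕ l) ⊕ g(l) ⊕ h(j, c, c)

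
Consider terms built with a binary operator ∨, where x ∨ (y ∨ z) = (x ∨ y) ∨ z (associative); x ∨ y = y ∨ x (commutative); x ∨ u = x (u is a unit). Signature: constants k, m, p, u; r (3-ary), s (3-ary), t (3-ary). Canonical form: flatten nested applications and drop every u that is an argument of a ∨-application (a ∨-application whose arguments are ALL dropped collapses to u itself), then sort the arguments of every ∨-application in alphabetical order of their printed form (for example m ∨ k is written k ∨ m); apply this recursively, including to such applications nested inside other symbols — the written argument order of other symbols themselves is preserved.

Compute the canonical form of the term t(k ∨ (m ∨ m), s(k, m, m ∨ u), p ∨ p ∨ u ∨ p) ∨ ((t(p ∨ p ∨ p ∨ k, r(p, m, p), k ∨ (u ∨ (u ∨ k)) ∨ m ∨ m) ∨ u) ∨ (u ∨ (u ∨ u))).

Un-nest:  t(k ∨ (m ∨ m), s(k, m, m ∨ u), p ∨ p ∨ u ∨ p) ∨ t(p ∨ p ∨ p ∨ k, r(p, m, p), k ∨ (u ∨ (u ∨ k)) ∨ m ∨ m) ∨ u ∨ u ∨ u ∨ u
Canonicalize subterm:  t(k ∨ (m ∨ m), s(k, m, m ∨ u), p ∨ p ∨ u ∨ p)  →  t(k ∨ m ∨ m, s(k, m, m), p ∨ p ∨ p)
Simplify inside:  t(p ∨ p ∨ p ∨ k, r(p, m, p), k ∨ (u ∨ (u ∨ k)) ∨ m ∨ m)  →  t(k ∨ p ∨ p ∨ p, r(p, m, p), k ∨ k ∨ m ∨ m)
Unit:  drop u (×4)
Sort:  t(k ∨ m ∨ m, s(k, m, m), p ∨ p ∨ p) ∨ t(k ∨ p ∨ p ∨ p, r(p, m, p), k ∨ k ∨ m ∨ m)

Answer: t(k ∨ m ∨ m, s(k, m, m), p ∨ p ∨ p) ∨ t(k ∨ p ∨ p ∨ p, r(p, m, p), k ∨ k ∨ m ∨ m)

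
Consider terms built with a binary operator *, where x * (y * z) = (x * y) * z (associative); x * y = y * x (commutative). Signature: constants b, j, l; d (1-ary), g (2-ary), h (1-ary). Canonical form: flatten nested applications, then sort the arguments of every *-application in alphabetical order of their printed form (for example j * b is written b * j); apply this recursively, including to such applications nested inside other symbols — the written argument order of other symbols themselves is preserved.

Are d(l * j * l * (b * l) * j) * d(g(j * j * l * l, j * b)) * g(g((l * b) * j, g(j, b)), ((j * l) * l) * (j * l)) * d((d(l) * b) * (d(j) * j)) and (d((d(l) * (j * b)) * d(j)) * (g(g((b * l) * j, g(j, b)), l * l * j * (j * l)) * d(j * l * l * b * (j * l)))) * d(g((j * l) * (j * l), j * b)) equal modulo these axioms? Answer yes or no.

Answer: yes — both canonical forms are d(b * d(j) * d(l) * j) * d(b * j * j * l * l * l) * d(g(j * j * l * l, b * j)) * g(g(b * j * l, g(j, b)), j * j * l * l * l)

Derivation:
Left:  d(l * j * l * (b * l) * j) * d(g(j * j * l * l, j * b)) * g(g((l * b) * j, g(j, b)), ((j * l) * l) * (j * l)) * d((d(l) * b) * (d(j) * j))
  Inside:  d(l * j * l * (b * l) * j)  →  d(b * j * j * l * l * l)
  Simplify inside:  d(g(j * j * l * l, j * b))  →  d(g(j * j * l * l, b * j))
  Canonicalize subterm:  g(g((l * b) * j, g(j, b)), ((j * l) * l) * (j * l))  →  g(g(b * j * l, g(j, b)), j * j * l * l * l)
  Order the arguments:  d(b * d(j) * d(l) * j) * d(b * j * j * l * l * l) * d(g(j * j * l * l, b * j)) * g(g(b * j * l, g(j, b)), j * j * l * l * l)
Right:  (d((d(l) * (j * b)) * d(j)) * (g(g((b * l) * j, g(j, b)), l * l * j * (j * l)) * d(j * l * l * b * (j * l)))) * d(g((j * l) * (j * l), j * b))
  Un-nest:  d((d(l) * (j * b)) * d(j)) * g(g((b * l) * j, g(j, b)), l * l * j * (j * l)) * d(j * l * l * b * (j * l)) * d(g((j * l) * (j * l), j * b))
  Canonicalize subterm:  d((d(l) * (j * b)) * d(j))  →  d(b * d(j) * d(l) * j)
  Canonicalize subterm:  g(g((b * l) * j, g(j, b)), l * l * j * (j * l))  →  g(g(b * j * l, g(j, b)), j * j * l * l * l)
  Canonicalize subterm:  d(j * l * l * b * (j * l))  →  d(b * j * j * l * l * l)
  Order the arguments:  d(b * d(j) * d(l) * j) * d(b * j * j * l * l * l) * d(g(j * j * l * l, b * j)) * g(g(b * j * l, g(j, b)), j * j * l * l * l)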